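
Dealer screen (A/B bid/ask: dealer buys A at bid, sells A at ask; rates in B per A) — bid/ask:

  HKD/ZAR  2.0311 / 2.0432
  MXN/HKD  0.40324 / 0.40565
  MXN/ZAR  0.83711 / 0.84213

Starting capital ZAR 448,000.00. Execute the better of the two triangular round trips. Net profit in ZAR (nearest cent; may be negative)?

Net profit: ZAR 4,478.75

Best loop ZAR → HKD → MXN → ZAR:
ZAR 448,000.00 ÷ 2.0432 (buy HKD at ask) = HKD 219,263.90
HKD 219,263.90 ÷ 0.40565 (buy MXN at ask) = MXN 540,524.84
MXN 540,524.84 × 0.83711 (sell MXN at bid) = ZAR 452,478.75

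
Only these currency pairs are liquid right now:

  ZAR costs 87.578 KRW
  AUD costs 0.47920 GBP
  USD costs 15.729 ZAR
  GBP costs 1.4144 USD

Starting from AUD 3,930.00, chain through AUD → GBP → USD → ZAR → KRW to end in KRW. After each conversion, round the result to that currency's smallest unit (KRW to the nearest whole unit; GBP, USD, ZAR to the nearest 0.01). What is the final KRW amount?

AUD 3,930.00 × 0.47920 = GBP 1,883.26
GBP 1,883.26 × 1.4144 = USD 2,663.68
USD 2,663.68 × 15.729 = ZAR 41,897.02
ZAR 41,897.02 × 87.578 = KRW 3,669,257

KRW 3,669,257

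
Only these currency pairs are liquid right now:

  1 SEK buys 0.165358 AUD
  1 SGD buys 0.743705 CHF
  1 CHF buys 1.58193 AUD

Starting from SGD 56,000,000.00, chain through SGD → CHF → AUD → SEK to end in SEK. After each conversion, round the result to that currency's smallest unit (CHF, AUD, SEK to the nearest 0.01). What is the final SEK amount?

SGD 56,000,000.00 × 0.743705 = CHF 41,647,480.00
CHF 41,647,480.00 × 1.58193 = AUD 65,883,398.04
AUD 65,883,398.04 ÷ 0.165358 = SEK 398,428,851.58

SEK 398,428,851.58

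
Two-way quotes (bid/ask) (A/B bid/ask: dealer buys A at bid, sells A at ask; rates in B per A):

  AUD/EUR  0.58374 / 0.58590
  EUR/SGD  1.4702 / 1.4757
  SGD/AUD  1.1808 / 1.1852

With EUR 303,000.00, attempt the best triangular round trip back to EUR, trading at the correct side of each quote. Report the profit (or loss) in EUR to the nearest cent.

Net profit: EUR 4,054.06

Best loop EUR → SGD → AUD → EUR:
EUR 303,000.00 × 1.4702 (sell EUR at bid) = SGD 445,470.60
SGD 445,470.60 × 1.1808 (sell SGD at bid) = AUD 526,011.68
AUD 526,011.68 × 0.58374 (sell AUD at bid) = EUR 307,054.06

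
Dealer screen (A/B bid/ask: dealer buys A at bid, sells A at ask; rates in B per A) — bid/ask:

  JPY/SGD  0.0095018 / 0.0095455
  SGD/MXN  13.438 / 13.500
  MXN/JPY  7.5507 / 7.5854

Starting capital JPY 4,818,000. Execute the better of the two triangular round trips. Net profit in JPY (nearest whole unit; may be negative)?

Best loop JPY → MXN → SGD → JPY:
JPY 4,818,000 ÷ 7.5854 (buy MXN at ask) = MXN 635,167.56
MXN 635,167.56 ÷ 13.500 (buy SGD at ask) = SGD 47,049.45
SGD 47,049.45 ÷ 0.0095455 (buy JPY at ask) = JPY 4,928,966

Net profit: JPY 110,966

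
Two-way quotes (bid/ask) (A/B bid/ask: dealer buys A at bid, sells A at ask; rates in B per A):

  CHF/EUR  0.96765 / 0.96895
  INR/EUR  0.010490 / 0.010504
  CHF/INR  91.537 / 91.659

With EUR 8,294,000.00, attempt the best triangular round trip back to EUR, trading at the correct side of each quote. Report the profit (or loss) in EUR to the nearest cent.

Net profit: EUR 41,900.15

Best loop EUR → INR → CHF → EUR:
EUR 8,294,000.00 ÷ 0.010504 (buy INR at ask) = INR 789,603,960.40
INR 789,603,960.40 ÷ 91.659 (buy CHF at ask) = CHF 8,614,581.88
CHF 8,614,581.88 × 0.96765 (sell CHF at bid) = EUR 8,335,900.15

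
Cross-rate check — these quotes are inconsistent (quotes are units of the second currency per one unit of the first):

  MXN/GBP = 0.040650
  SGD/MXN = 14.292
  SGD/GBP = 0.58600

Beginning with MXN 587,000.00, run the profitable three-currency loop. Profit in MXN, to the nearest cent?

Profitable loop is MXN → SGD → GBP → MXN:
MXN 587,000.00 ÷ 14.292 = SGD 41,071.93
SGD 41,071.93 × 0.58600 = GBP 24,068.15
GBP 24,068.15 ÷ 0.040650 = MXN 592,082.41
Profit = MXN 592,082.41 − MXN 587,000.00

Profit: MXN 5,082.41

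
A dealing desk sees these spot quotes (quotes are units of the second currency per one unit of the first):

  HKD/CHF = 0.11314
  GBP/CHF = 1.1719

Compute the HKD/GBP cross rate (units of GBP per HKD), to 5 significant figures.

1 HKD × 0.11314 = 0.11314 CHF
0.11314 CHF ÷ 1.1719 = 0.0965441 GBP

HKD/GBP = 0.096544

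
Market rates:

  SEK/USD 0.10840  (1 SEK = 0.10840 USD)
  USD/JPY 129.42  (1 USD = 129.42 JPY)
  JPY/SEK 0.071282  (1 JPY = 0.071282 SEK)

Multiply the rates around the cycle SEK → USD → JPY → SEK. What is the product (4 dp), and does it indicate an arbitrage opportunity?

1.0000 (no arbitrage)

Around SEK → USD → JPY → SEK: 1 × 0.10840 × 129.42 × 0.071282 = 1.000024
Product ≈ 1 (deviation 0.002%, within rounding noise).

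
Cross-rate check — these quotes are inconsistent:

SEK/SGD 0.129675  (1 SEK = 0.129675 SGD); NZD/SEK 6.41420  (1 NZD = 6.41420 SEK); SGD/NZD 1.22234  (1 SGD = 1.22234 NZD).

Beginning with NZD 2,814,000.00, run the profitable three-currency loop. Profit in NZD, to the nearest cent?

Profit: NZD 46,980.32

Profitable loop is NZD → SEK → SGD → NZD:
NZD 2,814,000.00 × 6.41420 = SEK 18,049,558.80
SEK 18,049,558.80 × 0.129675 = SGD 2,340,576.54
SGD 2,340,576.54 × 1.22234 = NZD 2,860,980.32
Profit = NZD 2,860,980.32 − NZD 2,814,000.00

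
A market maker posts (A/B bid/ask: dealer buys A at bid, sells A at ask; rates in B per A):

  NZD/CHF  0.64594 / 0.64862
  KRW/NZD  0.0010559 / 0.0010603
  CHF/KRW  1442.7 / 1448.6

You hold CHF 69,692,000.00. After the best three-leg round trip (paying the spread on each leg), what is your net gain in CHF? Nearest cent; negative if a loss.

Best loop CHF → NZD → KRW → CHF:
CHF 69,692,000.00 ÷ 0.64862 (buy NZD at ask) = NZD 107,446,578.89
NZD 107,446,578.89 ÷ 0.0010603 (buy KRW at ask) = KRW 101,336,017,062
KRW 101,336,017,062 ÷ 1448.6 (buy CHF at ask) = CHF 69,954,450.55

Net profit: CHF 262,450.55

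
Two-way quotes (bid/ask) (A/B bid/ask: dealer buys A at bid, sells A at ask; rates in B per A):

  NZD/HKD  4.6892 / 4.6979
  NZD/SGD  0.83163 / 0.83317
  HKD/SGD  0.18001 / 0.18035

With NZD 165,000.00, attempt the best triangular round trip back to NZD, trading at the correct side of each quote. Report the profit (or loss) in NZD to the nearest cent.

Net profit: NZD 2,165.14

Best loop NZD → HKD → SGD → NZD:
NZD 165,000.00 × 4.6892 (sell NZD at bid) = HKD 773,718.00
HKD 773,718.00 × 0.18001 (sell HKD at bid) = SGD 139,276.98
SGD 139,276.98 ÷ 0.83317 (buy NZD at ask) = NZD 167,165.14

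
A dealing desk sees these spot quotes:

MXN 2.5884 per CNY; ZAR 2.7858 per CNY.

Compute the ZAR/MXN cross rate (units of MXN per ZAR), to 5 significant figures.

1 ZAR ÷ 2.7858 = 0.358963 CNY
0.358963 CNY × 2.5884 = 0.929141 MXN

ZAR/MXN = 0.92914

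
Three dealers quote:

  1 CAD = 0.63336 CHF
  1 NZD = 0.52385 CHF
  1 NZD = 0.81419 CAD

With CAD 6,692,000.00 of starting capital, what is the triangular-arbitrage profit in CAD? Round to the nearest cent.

Profitable loop is CAD → NZD → CHF → CAD:
CAD 6,692,000.00 ÷ 0.81419 = NZD 8,219,211.73
NZD 8,219,211.73 × 0.52385 = CHF 4,305,634.07
CHF 4,305,634.07 ÷ 0.63336 = CAD 6,798,083.34
Profit = CAD 6,798,083.34 − CAD 6,692,000.00

Profit: CAD 106,083.34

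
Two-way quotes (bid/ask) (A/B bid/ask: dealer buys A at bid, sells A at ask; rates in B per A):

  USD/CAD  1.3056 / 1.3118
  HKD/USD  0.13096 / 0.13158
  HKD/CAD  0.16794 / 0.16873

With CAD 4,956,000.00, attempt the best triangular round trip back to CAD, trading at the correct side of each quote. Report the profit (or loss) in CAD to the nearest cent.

Best loop CAD → HKD → USD → CAD:
CAD 4,956,000.00 ÷ 0.16873 (buy HKD at ask) = HKD 29,372,370.06
HKD 29,372,370.06 × 0.13096 (sell HKD at bid) = USD 3,846,605.58
USD 3,846,605.58 × 1.3056 (sell USD at bid) = CAD 5,022,128.25

Net profit: CAD 66,128.25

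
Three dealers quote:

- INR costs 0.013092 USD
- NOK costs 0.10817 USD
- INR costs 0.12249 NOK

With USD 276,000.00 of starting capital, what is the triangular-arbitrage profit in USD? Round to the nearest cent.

Profitable loop is USD → INR → NOK → USD:
USD 276,000.00 ÷ 0.013092 = INR 21,081,576.54
INR 21,081,576.54 × 0.12249 = NOK 2,582,282.31
NOK 2,582,282.31 × 0.10817 = USD 279,325.48
Profit = USD 279,325.48 − USD 276,000.00

Profit: USD 3,325.48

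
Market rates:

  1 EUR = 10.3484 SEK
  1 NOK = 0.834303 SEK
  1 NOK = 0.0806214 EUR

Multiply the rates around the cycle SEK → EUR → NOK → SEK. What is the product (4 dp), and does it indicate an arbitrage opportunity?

1.0000 (no arbitrage)

Around SEK → EUR → NOK → SEK: 1 ÷ 10.3484 ÷ 0.0806214 × 0.834303 = 1.000001
Product ≈ 1 (deviation 0.000%, within rounding noise).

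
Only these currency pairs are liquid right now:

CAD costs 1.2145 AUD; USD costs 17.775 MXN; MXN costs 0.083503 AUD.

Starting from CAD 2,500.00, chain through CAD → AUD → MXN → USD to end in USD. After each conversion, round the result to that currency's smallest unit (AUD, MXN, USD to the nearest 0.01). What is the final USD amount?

USD 2,045.62

CAD 2,500.00 × 1.2145 = AUD 3,036.25
AUD 3,036.25 ÷ 0.083503 = MXN 36,360.97
MXN 36,360.97 ÷ 17.775 = USD 2,045.62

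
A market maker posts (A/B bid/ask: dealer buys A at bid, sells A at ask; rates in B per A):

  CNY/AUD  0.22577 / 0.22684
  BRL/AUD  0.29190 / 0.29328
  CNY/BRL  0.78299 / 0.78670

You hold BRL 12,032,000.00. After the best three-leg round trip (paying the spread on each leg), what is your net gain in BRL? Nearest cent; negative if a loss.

Net profit: BRL 90,955.06

Best loop BRL → AUD → CNY → BRL:
BRL 12,032,000.00 × 0.29190 (sell BRL at bid) = AUD 3,512,140.80
AUD 3,512,140.80 ÷ 0.22684 (buy CNY at ask) = CNY 15,482,898.96
CNY 15,482,898.96 × 0.78299 (sell CNY at bid) = BRL 12,122,955.06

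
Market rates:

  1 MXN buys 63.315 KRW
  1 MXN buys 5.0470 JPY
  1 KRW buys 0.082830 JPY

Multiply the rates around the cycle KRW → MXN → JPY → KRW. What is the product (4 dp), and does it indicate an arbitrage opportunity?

0.9624 (arbitrage exists)

Around KRW → MXN → JPY → KRW: 1 ÷ 63.315 × 5.0470 ÷ 0.082830 = 0.962363
Product < 1; profitable direction is KRW → JPY → MXN → KRW.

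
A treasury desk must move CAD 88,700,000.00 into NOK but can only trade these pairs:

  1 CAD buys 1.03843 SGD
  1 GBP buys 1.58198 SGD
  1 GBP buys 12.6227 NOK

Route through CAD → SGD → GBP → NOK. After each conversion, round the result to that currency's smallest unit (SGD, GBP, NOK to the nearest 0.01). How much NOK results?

CAD 88,700,000.00 × 1.03843 = SGD 92,108,741.00
SGD 92,108,741.00 ÷ 1.58198 = GBP 58,223,707.63
GBP 58,223,707.63 × 12.6227 = NOK 734,940,394.30

NOK 734,940,394.30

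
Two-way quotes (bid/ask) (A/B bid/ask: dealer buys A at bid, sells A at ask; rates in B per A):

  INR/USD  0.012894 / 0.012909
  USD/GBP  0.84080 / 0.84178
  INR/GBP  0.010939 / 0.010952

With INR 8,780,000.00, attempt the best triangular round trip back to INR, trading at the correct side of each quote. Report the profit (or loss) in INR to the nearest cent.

Net profit: INR 58,548.19

Best loop INR → GBP → USD → INR:
INR 8,780,000.00 × 0.010939 (sell INR at bid) = GBP 96,044.42
GBP 96,044.42 ÷ 0.84178 (buy USD at ask) = USD 114,096.82
USD 114,096.82 ÷ 0.012909 (buy INR at ask) = INR 8,838,548.19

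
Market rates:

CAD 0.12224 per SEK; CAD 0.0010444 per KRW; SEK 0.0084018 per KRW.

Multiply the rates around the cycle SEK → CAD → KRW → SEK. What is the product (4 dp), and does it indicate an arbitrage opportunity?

0.9834 (arbitrage exists)

Around SEK → CAD → KRW → SEK: 1 × 0.12224 ÷ 0.0010444 × 0.0084018 = 0.983374
Product < 1; profitable direction is SEK → KRW → CAD → SEK.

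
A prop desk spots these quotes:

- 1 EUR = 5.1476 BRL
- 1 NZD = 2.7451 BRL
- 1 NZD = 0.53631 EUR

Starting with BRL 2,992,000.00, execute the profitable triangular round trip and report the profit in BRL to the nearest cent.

Profit: BRL 17,013.29

Profitable loop is BRL → NZD → EUR → BRL:
BRL 2,992,000.00 ÷ 2.7451 = NZD 1,089,942.08
NZD 1,089,942.08 × 0.53631 = EUR 584,546.84
EUR 584,546.84 × 5.1476 = BRL 3,009,013.29
Profit = BRL 3,009,013.29 − BRL 2,992,000.00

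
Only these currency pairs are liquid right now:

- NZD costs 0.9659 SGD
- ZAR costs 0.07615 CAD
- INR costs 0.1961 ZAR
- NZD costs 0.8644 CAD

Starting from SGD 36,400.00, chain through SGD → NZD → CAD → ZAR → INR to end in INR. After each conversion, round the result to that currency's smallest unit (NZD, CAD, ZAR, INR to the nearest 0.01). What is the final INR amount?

INR 2,181,406.12

SGD 36,400.00 ÷ 0.9659 = NZD 37,685.06
NZD 37,685.06 × 0.8644 = CAD 32,574.97
CAD 32,574.97 ÷ 0.07615 = ZAR 427,773.74
ZAR 427,773.74 ÷ 0.1961 = INR 2,181,406.12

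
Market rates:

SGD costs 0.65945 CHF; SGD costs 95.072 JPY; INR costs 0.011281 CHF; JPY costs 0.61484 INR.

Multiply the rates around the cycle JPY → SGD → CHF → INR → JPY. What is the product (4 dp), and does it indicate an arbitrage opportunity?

Around JPY → SGD → CHF → INR → JPY: 1 ÷ 95.072 × 0.65945 ÷ 0.011281 ÷ 0.61484 = 1.000045
Product ≈ 1 (deviation 0.004%, within rounding noise).

1.0000 (no arbitrage)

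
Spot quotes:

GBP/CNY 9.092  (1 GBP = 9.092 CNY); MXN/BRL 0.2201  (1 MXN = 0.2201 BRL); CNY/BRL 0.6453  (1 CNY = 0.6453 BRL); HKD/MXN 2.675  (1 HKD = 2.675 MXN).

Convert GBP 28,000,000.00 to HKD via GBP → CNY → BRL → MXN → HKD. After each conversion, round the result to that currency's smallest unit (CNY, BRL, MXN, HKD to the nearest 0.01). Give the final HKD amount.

HKD 279,019,974.44

GBP 28,000,000.00 × 9.092 = CNY 254,576,000.00
CNY 254,576,000.00 × 0.6453 = BRL 164,277,892.80
BRL 164,277,892.80 ÷ 0.2201 = MXN 746,378,431.62
MXN 746,378,431.62 ÷ 2.675 = HKD 279,019,974.44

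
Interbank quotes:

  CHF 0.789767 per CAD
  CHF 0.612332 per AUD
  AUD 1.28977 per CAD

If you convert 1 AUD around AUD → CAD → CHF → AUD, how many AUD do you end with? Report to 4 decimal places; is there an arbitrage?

1.0000 (no arbitrage)

Around AUD → CAD → CHF → AUD: 1 ÷ 1.28977 × 0.789767 ÷ 0.612332 = 0.999999
Product ≈ 1 (deviation 0.000%, within rounding noise).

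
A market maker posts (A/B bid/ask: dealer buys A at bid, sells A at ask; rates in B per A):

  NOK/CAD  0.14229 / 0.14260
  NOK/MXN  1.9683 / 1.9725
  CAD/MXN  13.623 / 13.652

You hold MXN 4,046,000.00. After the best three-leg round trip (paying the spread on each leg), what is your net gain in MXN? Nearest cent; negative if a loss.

Net profit: MXN 44,735.18

Best loop MXN → CAD → NOK → MXN:
MXN 4,046,000.00 ÷ 13.652 (buy CAD at ask) = CAD 296,366.83
CAD 296,366.83 ÷ 0.14260 (buy NOK at ask) = NOK 2,078,308.78
NOK 2,078,308.78 × 1.9683 (sell NOK at bid) = MXN 4,090,735.18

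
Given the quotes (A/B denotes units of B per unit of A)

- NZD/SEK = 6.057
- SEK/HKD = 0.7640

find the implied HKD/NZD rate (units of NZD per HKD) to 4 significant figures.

1 HKD ÷ 0.7640 = 1.3089 SEK
1.3089 SEK ÷ 6.057 = 0.216097 NZD

HKD/NZD = 0.2161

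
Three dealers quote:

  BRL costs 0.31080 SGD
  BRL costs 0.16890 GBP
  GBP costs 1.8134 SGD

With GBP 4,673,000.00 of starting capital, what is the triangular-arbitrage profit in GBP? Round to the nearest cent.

Profit: GBP 68,912.44

Profitable loop is GBP → BRL → SGD → GBP:
GBP 4,673,000.00 ÷ 0.16890 = BRL 27,667,258.73
BRL 27,667,258.73 × 0.31080 = SGD 8,598,984.01
SGD 8,598,984.01 ÷ 1.8134 = GBP 4,741,912.44
Profit = GBP 4,741,912.44 − GBP 4,673,000.00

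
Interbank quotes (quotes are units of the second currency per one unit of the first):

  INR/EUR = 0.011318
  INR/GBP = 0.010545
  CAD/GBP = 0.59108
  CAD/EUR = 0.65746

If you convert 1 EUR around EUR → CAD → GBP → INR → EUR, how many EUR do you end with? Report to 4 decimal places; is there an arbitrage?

0.9649 (arbitrage exists)

Around EUR → CAD → GBP → INR → EUR: 1 ÷ 0.65746 × 0.59108 ÷ 0.010545 × 0.011318 = 0.964939
Product < 1; profitable direction is EUR → INR → GBP → CAD → EUR.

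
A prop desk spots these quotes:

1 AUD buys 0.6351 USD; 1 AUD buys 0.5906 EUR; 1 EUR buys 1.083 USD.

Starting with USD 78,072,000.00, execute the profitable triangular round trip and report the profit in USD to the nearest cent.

Profitable loop is USD → AUD → EUR → USD:
USD 78,072,000.00 ÷ 0.6351 = AUD 122,928,672.65
AUD 122,928,672.65 × 0.5906 = EUR 72,601,674.07
EUR 72,601,674.07 × 1.083 = USD 78,627,613.01
Profit = USD 78,627,613.01 − USD 78,072,000.00

Profit: USD 555,613.01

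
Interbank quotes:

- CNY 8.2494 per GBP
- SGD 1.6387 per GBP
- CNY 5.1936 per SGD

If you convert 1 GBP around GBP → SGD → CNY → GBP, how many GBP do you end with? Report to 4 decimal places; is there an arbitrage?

1.0317 (arbitrage exists)

Around GBP → SGD → CNY → GBP: 1 × 1.6387 × 5.1936 ÷ 8.2494 = 1.031681
Product > 1; profitable direction is GBP → SGD → CNY → GBP.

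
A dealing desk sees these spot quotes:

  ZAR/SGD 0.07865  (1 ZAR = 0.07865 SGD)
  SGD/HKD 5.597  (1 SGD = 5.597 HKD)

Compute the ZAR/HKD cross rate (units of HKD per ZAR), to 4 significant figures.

1 ZAR × 0.07865 = 0.07865 SGD
0.07865 SGD × 5.597 = 0.440204 HKD

ZAR/HKD = 0.4402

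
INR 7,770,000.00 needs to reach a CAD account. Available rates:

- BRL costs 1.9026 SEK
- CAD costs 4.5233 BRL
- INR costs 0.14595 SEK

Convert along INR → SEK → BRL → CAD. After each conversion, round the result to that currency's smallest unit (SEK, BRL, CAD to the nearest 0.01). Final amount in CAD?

CAD 131,771.73

INR 7,770,000.00 × 0.14595 = SEK 1,134,031.50
SEK 1,134,031.50 ÷ 1.9026 = BRL 596,043.05
BRL 596,043.05 ÷ 4.5233 = CAD 131,771.73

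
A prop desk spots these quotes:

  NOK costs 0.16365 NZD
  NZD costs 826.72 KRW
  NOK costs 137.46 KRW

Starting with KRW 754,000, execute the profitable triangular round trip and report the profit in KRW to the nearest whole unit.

Profitable loop is KRW → NZD → NOK → KRW:
KRW 754,000 ÷ 826.72 = NZD 912.04
NZD 912.04 ÷ 0.16365 = NOK 5,573.10
NOK 5,573.10 × 137.46 = KRW 766,078
Profit = KRW 766,078 − KRW 754,000

Profit: KRW 12,078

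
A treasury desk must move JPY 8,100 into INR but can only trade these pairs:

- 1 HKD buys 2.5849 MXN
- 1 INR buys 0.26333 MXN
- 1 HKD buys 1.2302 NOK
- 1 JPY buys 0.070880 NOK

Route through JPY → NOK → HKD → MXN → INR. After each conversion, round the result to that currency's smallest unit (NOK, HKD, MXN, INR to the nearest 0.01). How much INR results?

JPY 8,100 × 0.070880 = NOK 574.13
NOK 574.13 ÷ 1.2302 = HKD 466.70
HKD 466.70 × 2.5849 = MXN 1,206.37
MXN 1,206.37 ÷ 0.26333 = INR 4,581.21

INR 4,581.21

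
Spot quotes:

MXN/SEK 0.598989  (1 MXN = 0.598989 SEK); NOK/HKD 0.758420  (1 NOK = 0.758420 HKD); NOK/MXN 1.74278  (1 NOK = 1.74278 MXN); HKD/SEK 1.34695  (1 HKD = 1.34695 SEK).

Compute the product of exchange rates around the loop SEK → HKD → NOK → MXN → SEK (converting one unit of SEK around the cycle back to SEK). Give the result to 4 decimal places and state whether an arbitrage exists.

1.0219 (arbitrage exists)

Around SEK → HKD → NOK → MXN → SEK: 1 ÷ 1.34695 ÷ 0.758420 × 1.74278 × 0.598989 = 1.021881
Product > 1; profitable direction is SEK → HKD → NOK → MXN → SEK.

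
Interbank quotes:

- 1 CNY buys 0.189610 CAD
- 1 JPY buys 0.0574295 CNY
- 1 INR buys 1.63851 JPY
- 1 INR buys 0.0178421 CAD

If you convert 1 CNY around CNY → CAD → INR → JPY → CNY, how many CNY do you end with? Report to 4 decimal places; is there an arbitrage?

1.0000 (no arbitrage)

Around CNY → CAD → INR → JPY → CNY: 1 × 0.189610 ÷ 0.0178421 × 1.63851 × 0.0574295 = 0.999999
Product ≈ 1 (deviation 0.000%, within rounding noise).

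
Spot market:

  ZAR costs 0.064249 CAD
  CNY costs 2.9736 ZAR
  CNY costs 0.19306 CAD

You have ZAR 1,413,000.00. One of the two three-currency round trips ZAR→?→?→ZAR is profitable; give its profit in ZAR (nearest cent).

Profitable loop is ZAR → CNY → CAD → ZAR:
ZAR 1,413,000.00 ÷ 2.9736 = CNY 475,181.60
CNY 475,181.60 × 0.19306 = CAD 91,738.56
CAD 91,738.56 ÷ 0.064249 = ZAR 1,427,859.72
Profit = ZAR 1,427,859.72 − ZAR 1,413,000.00

Profit: ZAR 14,859.72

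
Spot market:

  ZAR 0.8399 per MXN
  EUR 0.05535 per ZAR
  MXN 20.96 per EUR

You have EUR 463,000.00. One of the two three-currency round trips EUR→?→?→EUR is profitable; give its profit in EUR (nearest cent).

Profit: EUR 12,165.07

Profitable loop is EUR → ZAR → MXN → EUR:
EUR 463,000.00 ÷ 0.05535 = ZAR 8,364,950.32
ZAR 8,364,950.32 ÷ 0.8399 = MXN 9,959,459.84
MXN 9,959,459.84 ÷ 20.96 = EUR 475,165.07
Profit = EUR 475,165.07 − EUR 463,000.00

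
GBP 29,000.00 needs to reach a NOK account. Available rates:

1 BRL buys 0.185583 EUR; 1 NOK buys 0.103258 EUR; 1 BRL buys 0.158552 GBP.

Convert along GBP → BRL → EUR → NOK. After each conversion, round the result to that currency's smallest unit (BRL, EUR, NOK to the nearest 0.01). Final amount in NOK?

NOK 328,731.04

GBP 29,000.00 ÷ 0.158552 = BRL 182,905.29
BRL 182,905.29 × 0.185583 = EUR 33,944.11
EUR 33,944.11 ÷ 0.103258 = NOK 328,731.04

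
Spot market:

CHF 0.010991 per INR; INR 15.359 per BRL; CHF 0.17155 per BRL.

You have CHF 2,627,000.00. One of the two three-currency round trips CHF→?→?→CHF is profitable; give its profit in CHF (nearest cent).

Profit: CHF 42,627.37

Profitable loop is CHF → INR → BRL → CHF:
CHF 2,627,000.00 ÷ 0.010991 = INR 239,013,738.51
INR 239,013,738.51 ÷ 15.359 = BRL 15,561,803.41
BRL 15,561,803.41 × 0.17155 = CHF 2,669,627.37
Profit = CHF 2,669,627.37 − CHF 2,627,000.00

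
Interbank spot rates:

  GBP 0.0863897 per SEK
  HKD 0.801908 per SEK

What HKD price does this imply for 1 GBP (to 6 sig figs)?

1 GBP ÷ 0.0863897 = 11.5755 SEK
11.5755 SEK × 0.801908 = 9.28245 HKD

GBP/HKD = 9.28245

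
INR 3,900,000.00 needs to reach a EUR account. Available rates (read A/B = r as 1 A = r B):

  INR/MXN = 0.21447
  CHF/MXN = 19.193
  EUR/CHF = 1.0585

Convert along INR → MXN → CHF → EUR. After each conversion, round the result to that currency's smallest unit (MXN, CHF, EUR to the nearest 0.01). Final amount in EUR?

INR 3,900,000.00 × 0.21447 = MXN 836,433.00
MXN 836,433.00 ÷ 19.193 = CHF 43,580.11
CHF 43,580.11 ÷ 1.0585 = EUR 41,171.57

EUR 41,171.57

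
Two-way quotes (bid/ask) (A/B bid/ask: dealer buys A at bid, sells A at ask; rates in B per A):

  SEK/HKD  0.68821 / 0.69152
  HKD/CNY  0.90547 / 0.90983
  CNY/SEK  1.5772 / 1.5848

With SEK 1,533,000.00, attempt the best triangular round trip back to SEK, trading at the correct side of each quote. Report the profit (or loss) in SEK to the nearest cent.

Best loop SEK → CNY → HKD → SEK:
SEK 1,533,000.00 ÷ 1.5848 (buy CNY at ask) = CNY 967,314.49
CNY 967,314.49 ÷ 0.90983 (buy HKD at ask) = HKD 1,063,181.57
HKD 1,063,181.57 ÷ 0.69152 (buy SEK at ask) = SEK 1,537,456.00

Net profit: SEK 4,456.00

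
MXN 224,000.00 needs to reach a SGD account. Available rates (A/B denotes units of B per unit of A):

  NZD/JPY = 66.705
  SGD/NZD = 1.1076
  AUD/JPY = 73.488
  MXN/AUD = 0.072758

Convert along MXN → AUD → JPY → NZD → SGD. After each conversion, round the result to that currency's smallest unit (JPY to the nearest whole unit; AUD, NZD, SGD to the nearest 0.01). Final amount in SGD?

SGD 16,210.78

MXN 224,000.00 × 0.072758 = AUD 16,297.79
AUD 16,297.79 × 73.488 = JPY 1,197,692
JPY 1,197,692 ÷ 66.705 = NZD 17,955.06
NZD 17,955.06 ÷ 1.1076 = SGD 16,210.78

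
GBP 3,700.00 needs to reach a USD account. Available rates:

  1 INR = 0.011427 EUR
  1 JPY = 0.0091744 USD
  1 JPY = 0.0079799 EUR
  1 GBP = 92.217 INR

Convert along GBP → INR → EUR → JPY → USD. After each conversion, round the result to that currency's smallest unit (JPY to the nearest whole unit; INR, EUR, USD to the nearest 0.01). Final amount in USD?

USD 4,482.56

GBP 3,700.00 × 92.217 = INR 341,202.90
INR 341,202.90 × 0.011427 = EUR 3,898.93
EUR 3,898.93 ÷ 0.0079799 = JPY 488,594
JPY 488,594 × 0.0091744 = USD 4,482.56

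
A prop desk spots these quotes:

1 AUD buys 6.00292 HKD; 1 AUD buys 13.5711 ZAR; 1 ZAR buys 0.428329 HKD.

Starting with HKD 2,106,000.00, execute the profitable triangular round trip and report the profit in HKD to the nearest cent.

Profit: HKD 68,845.41

Profitable loop is HKD → ZAR → AUD → HKD:
HKD 2,106,000.00 ÷ 0.428329 = ZAR 4,916,781.26
ZAR 4,916,781.26 ÷ 13.5711 = AUD 362,297.92
AUD 362,297.92 × 6.00292 = HKD 2,174,845.41
Profit = HKD 2,174,845.41 − HKD 2,106,000.00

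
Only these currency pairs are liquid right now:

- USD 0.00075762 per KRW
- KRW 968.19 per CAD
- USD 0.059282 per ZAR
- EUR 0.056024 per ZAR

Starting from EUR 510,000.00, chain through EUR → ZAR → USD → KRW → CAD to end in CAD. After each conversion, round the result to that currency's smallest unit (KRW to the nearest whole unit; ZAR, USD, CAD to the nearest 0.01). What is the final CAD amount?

CAD 735,710.38

EUR 510,000.00 ÷ 0.056024 = ZAR 9,103,241.47
ZAR 9,103,241.47 × 0.059282 = USD 539,658.36
USD 539,658.36 ÷ 0.00075762 = KRW 712,307,436
KRW 712,307,436 ÷ 968.19 = CAD 735,710.38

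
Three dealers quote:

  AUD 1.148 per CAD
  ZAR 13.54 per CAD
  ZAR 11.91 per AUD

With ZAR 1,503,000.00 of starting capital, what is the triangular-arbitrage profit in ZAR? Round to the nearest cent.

Profit: ZAR 14,728.07

Profitable loop is ZAR → CAD → AUD → ZAR:
ZAR 1,503,000.00 ÷ 13.54 = CAD 111,004.43
CAD 111,004.43 × 1.148 = AUD 127,433.09
AUD 127,433.09 × 11.91 = ZAR 1,517,728.07
Profit = ZAR 1,517,728.07 − ZAR 1,503,000.00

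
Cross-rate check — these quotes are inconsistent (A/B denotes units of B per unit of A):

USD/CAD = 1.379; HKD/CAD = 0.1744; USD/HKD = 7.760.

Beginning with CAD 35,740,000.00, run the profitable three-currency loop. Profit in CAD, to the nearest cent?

Profitable loop is CAD → HKD → USD → CAD:
CAD 35,740,000.00 ÷ 0.1744 = HKD 204,931,192.66
HKD 204,931,192.66 ÷ 7.760 = USD 26,408,658.85
USD 26,408,658.85 × 1.379 = CAD 36,417,540.55
Profit = CAD 36,417,540.55 − CAD 35,740,000.00

Profit: CAD 677,540.55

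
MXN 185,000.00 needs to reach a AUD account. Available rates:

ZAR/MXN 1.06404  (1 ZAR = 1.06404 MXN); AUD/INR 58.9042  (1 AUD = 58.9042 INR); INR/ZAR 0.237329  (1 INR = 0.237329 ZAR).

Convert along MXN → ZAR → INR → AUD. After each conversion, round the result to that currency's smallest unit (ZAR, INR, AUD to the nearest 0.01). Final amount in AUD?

MXN 185,000.00 ÷ 1.06404 = ZAR 173,865.64
ZAR 173,865.64 ÷ 0.237329 = INR 732,593.32
INR 732,593.32 ÷ 58.9042 = AUD 12,437.03

AUD 12,437.03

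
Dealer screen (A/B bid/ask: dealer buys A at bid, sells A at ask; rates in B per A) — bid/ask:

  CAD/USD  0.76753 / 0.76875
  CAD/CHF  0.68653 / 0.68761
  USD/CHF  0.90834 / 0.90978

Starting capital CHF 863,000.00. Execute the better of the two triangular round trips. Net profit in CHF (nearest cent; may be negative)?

Net profit: CHF 12,008.78

Best loop CHF → CAD → USD → CHF:
CHF 863,000.00 ÷ 0.68761 (buy CAD at ask) = CAD 1,255,071.92
CAD 1,255,071.92 × 0.76753 (sell CAD at bid) = USD 963,305.35
USD 963,305.35 × 0.90834 (sell USD at bid) = CHF 875,008.78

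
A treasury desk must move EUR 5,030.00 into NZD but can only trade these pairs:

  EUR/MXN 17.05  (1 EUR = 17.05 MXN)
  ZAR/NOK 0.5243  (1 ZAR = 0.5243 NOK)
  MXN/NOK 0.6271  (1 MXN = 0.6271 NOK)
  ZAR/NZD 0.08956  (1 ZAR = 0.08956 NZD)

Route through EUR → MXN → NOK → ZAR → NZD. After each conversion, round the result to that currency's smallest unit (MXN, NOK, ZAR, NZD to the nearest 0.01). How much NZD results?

NZD 9,186.78

EUR 5,030.00 × 17.05 = MXN 85,761.50
MXN 85,761.50 × 0.6271 = NOK 53,781.04
NOK 53,781.04 ÷ 0.5243 = ZAR 102,576.85
ZAR 102,576.85 × 0.08956 = NZD 9,186.78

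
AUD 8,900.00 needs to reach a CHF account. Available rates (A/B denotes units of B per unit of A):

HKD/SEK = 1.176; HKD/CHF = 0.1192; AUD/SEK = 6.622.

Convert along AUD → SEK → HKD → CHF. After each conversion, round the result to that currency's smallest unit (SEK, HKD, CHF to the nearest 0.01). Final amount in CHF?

AUD 8,900.00 × 6.622 = SEK 58,935.80
SEK 58,935.80 ÷ 1.176 = HKD 50,115.48
HKD 50,115.48 × 0.1192 = CHF 5,973.77

CHF 5,973.77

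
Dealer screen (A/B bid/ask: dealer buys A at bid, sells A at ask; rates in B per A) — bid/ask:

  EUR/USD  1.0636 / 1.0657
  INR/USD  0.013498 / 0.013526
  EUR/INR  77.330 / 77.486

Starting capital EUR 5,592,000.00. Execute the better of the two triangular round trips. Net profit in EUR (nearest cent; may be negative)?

Net profit: EUR 82,830.13

Best loop EUR → USD → INR → EUR:
EUR 5,592,000.00 × 1.0636 (sell EUR at bid) = USD 5,947,651.20
USD 5,947,651.20 ÷ 0.013526 (buy INR at ask) = INR 439,719,887.62
INR 439,719,887.62 ÷ 77.486 (buy EUR at ask) = EUR 5,674,830.13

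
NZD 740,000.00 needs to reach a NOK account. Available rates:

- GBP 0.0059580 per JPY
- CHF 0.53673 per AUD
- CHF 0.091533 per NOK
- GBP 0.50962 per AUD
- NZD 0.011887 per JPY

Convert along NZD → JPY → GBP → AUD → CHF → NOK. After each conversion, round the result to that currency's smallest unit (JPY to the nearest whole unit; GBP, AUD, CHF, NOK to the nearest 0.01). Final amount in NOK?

NZD 740,000.00 ÷ 0.011887 = JPY 62,252,881
JPY 62,252,881 × 0.0059580 = GBP 370,902.66
GBP 370,902.66 ÷ 0.50962 = AUD 727,802.40
AUD 727,802.40 × 0.53673 = CHF 390,633.38
CHF 390,633.38 ÷ 0.091533 = NOK 4,267,678.11

NOK 4,267,678.11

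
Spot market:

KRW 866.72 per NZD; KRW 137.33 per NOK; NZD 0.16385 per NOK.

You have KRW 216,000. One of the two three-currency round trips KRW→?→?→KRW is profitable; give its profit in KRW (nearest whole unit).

Profitable loop is KRW → NOK → NZD → KRW:
KRW 216,000 ÷ 137.33 = NOK 1,572.85
NOK 1,572.85 × 0.16385 = NZD 257.71
NZD 257.71 × 866.72 = KRW 223,364
Profit = KRW 223,364 − KRW 216,000

Profit: KRW 7,364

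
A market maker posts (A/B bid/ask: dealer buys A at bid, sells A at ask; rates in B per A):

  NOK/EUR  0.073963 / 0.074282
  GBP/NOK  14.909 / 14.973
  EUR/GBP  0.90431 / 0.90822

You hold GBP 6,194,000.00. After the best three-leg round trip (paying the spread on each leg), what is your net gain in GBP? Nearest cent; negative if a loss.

Net result: GBP -17,370.27 (no profitable arbitrage after spreads)

Best loop GBP → NOK → EUR → GBP:
GBP 6,194,000.00 × 14.909 (sell GBP at bid) = NOK 92,346,346.00
NOK 92,346,346.00 × 0.073963 (sell NOK at bid) = EUR 6,830,212.79
EUR 6,830,212.79 × 0.90431 (sell EUR at bid) = GBP 6,176,629.73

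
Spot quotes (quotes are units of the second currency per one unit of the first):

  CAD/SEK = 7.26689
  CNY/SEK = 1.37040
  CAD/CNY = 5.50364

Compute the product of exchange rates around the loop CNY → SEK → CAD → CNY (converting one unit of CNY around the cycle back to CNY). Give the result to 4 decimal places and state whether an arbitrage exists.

1.0379 (arbitrage exists)

Around CNY → SEK → CAD → CNY: 1 × 1.37040 ÷ 7.26689 × 5.50364 = 1.037884
Product > 1; profitable direction is CNY → SEK → CAD → CNY.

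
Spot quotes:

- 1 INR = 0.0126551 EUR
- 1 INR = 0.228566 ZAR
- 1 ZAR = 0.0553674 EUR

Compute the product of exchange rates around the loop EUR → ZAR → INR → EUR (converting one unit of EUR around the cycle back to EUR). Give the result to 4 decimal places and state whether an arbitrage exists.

1.0000 (no arbitrage)

Around EUR → ZAR → INR → EUR: 1 ÷ 0.0553674 ÷ 0.228566 × 0.0126551 = 1.000000
Product ≈ 1 (deviation 0.000%, within rounding noise).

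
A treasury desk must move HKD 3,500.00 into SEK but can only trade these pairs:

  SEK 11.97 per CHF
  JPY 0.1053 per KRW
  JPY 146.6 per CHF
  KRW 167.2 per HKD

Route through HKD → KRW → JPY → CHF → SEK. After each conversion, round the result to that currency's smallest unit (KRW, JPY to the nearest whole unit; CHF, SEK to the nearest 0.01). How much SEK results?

SEK 5,031.47

HKD 3,500.00 × 167.2 = KRW 585,200
KRW 585,200 × 0.1053 = JPY 61,622
JPY 61,622 ÷ 146.6 = CHF 420.34
CHF 420.34 × 11.97 = SEK 5,031.47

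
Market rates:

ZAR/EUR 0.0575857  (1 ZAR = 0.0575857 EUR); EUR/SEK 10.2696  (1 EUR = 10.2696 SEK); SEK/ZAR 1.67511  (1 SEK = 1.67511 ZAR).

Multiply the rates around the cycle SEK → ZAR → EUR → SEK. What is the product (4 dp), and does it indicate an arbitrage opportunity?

Around SEK → ZAR → EUR → SEK: 1 × 1.67511 × 0.0575857 × 10.2696 = 0.990630
Product < 1; profitable direction is SEK → EUR → ZAR → SEK.

0.9906 (arbitrage exists)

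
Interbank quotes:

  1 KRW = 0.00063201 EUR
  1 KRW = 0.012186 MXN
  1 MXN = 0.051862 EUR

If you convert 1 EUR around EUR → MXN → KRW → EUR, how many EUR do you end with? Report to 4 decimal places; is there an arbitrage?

Around EUR → MXN → KRW → EUR: 1 ÷ 0.051862 ÷ 0.012186 × 0.00063201 = 1.000031
Product ≈ 1 (deviation 0.003%, within rounding noise).

1.0000 (no arbitrage)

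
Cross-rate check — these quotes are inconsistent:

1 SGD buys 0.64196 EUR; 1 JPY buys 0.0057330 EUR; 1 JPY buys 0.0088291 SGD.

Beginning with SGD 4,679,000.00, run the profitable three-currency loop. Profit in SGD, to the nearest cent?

Profitable loop is SGD → JPY → EUR → SGD:
SGD 4,679,000.00 ÷ 0.0088291 = JPY 529,952,090
JPY 529,952,090 × 0.0057330 = EUR 3,038,215.33
EUR 3,038,215.33 ÷ 0.64196 = SGD 4,732,717.51
Profit = SGD 4,732,717.51 − SGD 4,679,000.00

Profit: SGD 53,717.51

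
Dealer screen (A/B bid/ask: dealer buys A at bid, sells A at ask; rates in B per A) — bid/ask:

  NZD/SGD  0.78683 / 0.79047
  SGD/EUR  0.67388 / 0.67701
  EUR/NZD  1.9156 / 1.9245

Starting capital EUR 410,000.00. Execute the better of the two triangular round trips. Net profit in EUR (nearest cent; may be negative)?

Best loop EUR → NZD → SGD → EUR:
EUR 410,000.00 × 1.9156 (sell EUR at bid) = NZD 785,396.00
NZD 785,396.00 × 0.78683 (sell NZD at bid) = SGD 617,973.13
SGD 617,973.13 × 0.67388 (sell SGD at bid) = EUR 416,439.74

Net profit: EUR 6,439.74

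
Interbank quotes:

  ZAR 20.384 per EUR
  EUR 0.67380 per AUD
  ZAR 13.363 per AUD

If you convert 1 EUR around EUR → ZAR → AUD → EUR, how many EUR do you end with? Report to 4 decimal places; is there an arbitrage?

1.0278 (arbitrage exists)

Around EUR → ZAR → AUD → EUR: 1 × 20.384 ÷ 13.363 × 0.67380 = 1.027819
Product > 1; profitable direction is EUR → ZAR → AUD → EUR.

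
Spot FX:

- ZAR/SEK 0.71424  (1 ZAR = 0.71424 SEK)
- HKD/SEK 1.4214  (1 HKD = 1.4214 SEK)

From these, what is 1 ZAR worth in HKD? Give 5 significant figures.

ZAR/HKD = 0.50249

1 ZAR × 0.71424 = 0.71424 SEK
0.71424 SEK ÷ 1.4214 = 0.502491 HKD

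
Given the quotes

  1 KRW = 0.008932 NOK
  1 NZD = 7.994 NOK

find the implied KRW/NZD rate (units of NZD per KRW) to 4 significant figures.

KRW/NZD = 0.001117

1 KRW × 0.008932 = 0.008932 NOK
0.008932 NOK ÷ 7.994 = 0.00111734 NZD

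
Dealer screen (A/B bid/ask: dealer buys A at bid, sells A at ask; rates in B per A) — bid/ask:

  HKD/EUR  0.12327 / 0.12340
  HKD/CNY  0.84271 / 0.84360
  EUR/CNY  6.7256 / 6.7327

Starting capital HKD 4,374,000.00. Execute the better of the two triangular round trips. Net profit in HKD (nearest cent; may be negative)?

Best loop HKD → CNY → EUR → HKD:
HKD 4,374,000.00 × 0.84271 (sell HKD at bid) = CNY 3,686,013.54
CNY 3,686,013.54 ÷ 6.7327 (buy EUR at ask) = EUR 547,479.25
EUR 547,479.25 ÷ 0.12340 (buy HKD at ask) = HKD 4,436,622.76

Net profit: HKD 62,622.76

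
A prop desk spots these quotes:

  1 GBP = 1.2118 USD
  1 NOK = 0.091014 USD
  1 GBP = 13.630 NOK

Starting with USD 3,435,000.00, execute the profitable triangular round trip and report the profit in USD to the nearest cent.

Profitable loop is USD → GBP → NOK → USD:
USD 3,435,000.00 ÷ 1.2118 = GBP 2,834,626.18
GBP 2,834,626.18 × 13.630 = NOK 38,635,954.78
NOK 38,635,954.78 × 0.091014 = USD 3,516,412.79
Profit = USD 3,516,412.79 − USD 3,435,000.00

Profit: USD 81,412.79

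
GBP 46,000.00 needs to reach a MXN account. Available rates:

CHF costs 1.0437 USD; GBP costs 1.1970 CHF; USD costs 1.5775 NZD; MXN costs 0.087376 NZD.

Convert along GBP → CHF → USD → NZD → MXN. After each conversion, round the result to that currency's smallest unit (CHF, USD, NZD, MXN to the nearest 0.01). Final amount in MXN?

MXN 1,037,540.06

GBP 46,000.00 × 1.1970 = CHF 55,062.00
CHF 55,062.00 × 1.0437 = USD 57,468.21
USD 57,468.21 × 1.5775 = NZD 90,656.10
NZD 90,656.10 ÷ 0.087376 = MXN 1,037,540.06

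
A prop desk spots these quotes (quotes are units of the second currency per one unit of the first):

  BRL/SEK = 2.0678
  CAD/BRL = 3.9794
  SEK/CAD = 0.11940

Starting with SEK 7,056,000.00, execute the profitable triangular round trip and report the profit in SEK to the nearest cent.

Profitable loop is SEK → BRL → CAD → SEK:
SEK 7,056,000.00 ÷ 2.0678 = BRL 3,412,322.27
BRL 3,412,322.27 ÷ 3.9794 = CAD 857,496.68
CAD 857,496.68 ÷ 0.11940 = SEK 7,181,714.21
Profit = SEK 7,181,714.21 − SEK 7,056,000.00

Profit: SEK 125,714.21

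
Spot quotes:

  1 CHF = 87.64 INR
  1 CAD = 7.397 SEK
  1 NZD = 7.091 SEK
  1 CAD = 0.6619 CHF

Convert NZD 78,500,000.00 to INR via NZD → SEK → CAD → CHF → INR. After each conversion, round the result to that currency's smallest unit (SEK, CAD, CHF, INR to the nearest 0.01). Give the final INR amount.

INR 4,365,321,892.41

NZD 78,500,000.00 × 7.091 = SEK 556,643,500.00
SEK 556,643,500.00 ÷ 7.397 = CAD 75,252,602.41
CAD 75,252,602.41 × 0.6619 = CHF 49,809,697.54
CHF 49,809,697.54 × 87.64 = INR 4,365,321,892.41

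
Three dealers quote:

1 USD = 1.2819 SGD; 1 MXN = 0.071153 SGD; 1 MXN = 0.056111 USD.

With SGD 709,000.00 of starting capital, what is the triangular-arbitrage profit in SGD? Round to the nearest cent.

Profitable loop is SGD → MXN → USD → SGD:
SGD 709,000.00 ÷ 0.071153 = MXN 9,964,442.82
MXN 9,964,442.82 × 0.056111 = USD 559,114.85
USD 559,114.85 × 1.2819 = SGD 716,729.33
Profit = SGD 716,729.33 − SGD 709,000.00

Profit: SGD 7,729.33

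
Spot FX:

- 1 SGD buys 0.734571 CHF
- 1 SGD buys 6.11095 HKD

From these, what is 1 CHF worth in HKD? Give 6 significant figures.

1 CHF ÷ 0.734571 = 1.36134 SGD
1.36134 SGD × 6.11095 = 8.31907 HKD

CHF/HKD = 8.31907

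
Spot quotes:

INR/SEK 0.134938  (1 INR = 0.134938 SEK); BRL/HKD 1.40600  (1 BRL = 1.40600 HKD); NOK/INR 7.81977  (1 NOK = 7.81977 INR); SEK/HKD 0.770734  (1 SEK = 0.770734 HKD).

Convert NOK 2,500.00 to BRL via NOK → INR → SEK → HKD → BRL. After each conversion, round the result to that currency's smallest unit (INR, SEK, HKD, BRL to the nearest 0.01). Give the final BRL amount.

BRL 1,446.07

NOK 2,500.00 × 7.81977 = INR 19,549.42
INR 19,549.42 × 0.134938 = SEK 2,637.96
SEK 2,637.96 × 0.770734 = HKD 2,033.17
HKD 2,033.17 ÷ 1.40600 = BRL 1,446.07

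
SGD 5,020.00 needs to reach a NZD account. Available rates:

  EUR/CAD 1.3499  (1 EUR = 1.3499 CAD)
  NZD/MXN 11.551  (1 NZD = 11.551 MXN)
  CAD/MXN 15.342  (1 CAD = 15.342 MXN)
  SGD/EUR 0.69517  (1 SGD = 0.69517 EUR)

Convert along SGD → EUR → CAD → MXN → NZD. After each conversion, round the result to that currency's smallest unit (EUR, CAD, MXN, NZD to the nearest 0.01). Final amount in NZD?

SGD 5,020.00 × 0.69517 = EUR 3,489.75
EUR 3,489.75 × 1.3499 = CAD 4,710.81
CAD 4,710.81 × 15.342 = MXN 72,273.25
MXN 72,273.25 ÷ 11.551 = NZD 6,256.88

NZD 6,256.88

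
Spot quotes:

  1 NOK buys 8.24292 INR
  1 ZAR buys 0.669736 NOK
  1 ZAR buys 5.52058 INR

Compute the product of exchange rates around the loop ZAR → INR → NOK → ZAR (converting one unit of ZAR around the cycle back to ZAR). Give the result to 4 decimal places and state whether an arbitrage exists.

Around ZAR → INR → NOK → ZAR: 1 × 5.52058 ÷ 8.24292 ÷ 0.669736 = 1.000000
Product ≈ 1 (deviation 0.000%, within rounding noise).

1.0000 (no arbitrage)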